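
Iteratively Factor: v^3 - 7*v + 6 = (v - 2)*(v^2 + 2*v - 3) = (v - 2)*(v + 3)*(v - 1)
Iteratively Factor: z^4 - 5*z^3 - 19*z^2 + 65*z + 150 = (z - 5)*(z^3 - 19*z - 30) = (z - 5)^2*(z^2 + 5*z + 6) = (z - 5)^2*(z + 2)*(z + 3)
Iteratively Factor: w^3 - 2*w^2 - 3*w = (w - 3)*(w^2 + w) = w*(w - 3)*(w + 1)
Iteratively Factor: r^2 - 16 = (r + 4)*(r - 4)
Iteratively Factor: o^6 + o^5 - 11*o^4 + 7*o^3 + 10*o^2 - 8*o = (o + 4)*(o^5 - 3*o^4 + o^3 + 3*o^2 - 2*o) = o*(o + 4)*(o^4 - 3*o^3 + o^2 + 3*o - 2) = o*(o - 1)*(o + 4)*(o^3 - 2*o^2 - o + 2) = o*(o - 1)*(o + 1)*(o + 4)*(o^2 - 3*o + 2) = o*(o - 1)^2*(o + 1)*(o + 4)*(o - 2)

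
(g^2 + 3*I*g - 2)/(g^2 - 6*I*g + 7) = (g + 2*I)/(g - 7*I)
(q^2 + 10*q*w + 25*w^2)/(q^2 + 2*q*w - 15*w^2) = (q + 5*w)/(q - 3*w)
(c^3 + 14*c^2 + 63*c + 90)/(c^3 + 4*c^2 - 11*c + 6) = (c^2 + 8*c + 15)/(c^2 - 2*c + 1)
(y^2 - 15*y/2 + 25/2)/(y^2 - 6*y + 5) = (y - 5/2)/(y - 1)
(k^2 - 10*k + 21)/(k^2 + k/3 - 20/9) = 9*(k^2 - 10*k + 21)/(9*k^2 + 3*k - 20)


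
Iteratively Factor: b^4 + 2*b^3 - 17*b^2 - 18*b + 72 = (b + 4)*(b^3 - 2*b^2 - 9*b + 18) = (b + 3)*(b + 4)*(b^2 - 5*b + 6) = (b - 3)*(b + 3)*(b + 4)*(b - 2)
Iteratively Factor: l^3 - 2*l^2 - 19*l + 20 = (l + 4)*(l^2 - 6*l + 5) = (l - 1)*(l + 4)*(l - 5)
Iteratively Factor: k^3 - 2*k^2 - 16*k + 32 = (k - 4)*(k^2 + 2*k - 8) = (k - 4)*(k - 2)*(k + 4)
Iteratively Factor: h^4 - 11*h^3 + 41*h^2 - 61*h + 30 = (h - 1)*(h^3 - 10*h^2 + 31*h - 30) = (h - 3)*(h - 1)*(h^2 - 7*h + 10) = (h - 5)*(h - 3)*(h - 1)*(h - 2)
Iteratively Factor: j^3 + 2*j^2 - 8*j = (j + 4)*(j^2 - 2*j) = j*(j + 4)*(j - 2)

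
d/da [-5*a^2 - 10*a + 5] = -10*a - 10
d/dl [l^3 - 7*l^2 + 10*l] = 3*l^2 - 14*l + 10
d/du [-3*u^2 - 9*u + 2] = -6*u - 9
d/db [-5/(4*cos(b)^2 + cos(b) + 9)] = -5*(8*cos(b) + 1)*sin(b)/(4*cos(b)^2 + cos(b) + 9)^2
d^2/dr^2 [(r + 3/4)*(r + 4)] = 2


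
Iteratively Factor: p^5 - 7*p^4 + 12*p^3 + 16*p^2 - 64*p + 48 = (p - 2)*(p^4 - 5*p^3 + 2*p^2 + 20*p - 24) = (p - 2)^2*(p^3 - 3*p^2 - 4*p + 12) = (p - 2)^3*(p^2 - p - 6) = (p - 3)*(p - 2)^3*(p + 2)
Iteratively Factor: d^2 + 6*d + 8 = (d + 4)*(d + 2)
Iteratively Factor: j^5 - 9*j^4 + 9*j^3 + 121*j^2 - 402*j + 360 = (j + 4)*(j^4 - 13*j^3 + 61*j^2 - 123*j + 90) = (j - 3)*(j + 4)*(j^3 - 10*j^2 + 31*j - 30) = (j - 3)^2*(j + 4)*(j^2 - 7*j + 10) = (j - 5)*(j - 3)^2*(j + 4)*(j - 2)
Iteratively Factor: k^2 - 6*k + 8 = (k - 2)*(k - 4)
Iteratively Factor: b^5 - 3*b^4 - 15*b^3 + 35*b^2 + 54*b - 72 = (b + 3)*(b^4 - 6*b^3 + 3*b^2 + 26*b - 24) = (b - 3)*(b + 3)*(b^3 - 3*b^2 - 6*b + 8) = (b - 3)*(b - 1)*(b + 3)*(b^2 - 2*b - 8) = (b - 3)*(b - 1)*(b + 2)*(b + 3)*(b - 4)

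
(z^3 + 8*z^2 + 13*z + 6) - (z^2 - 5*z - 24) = z^3 + 7*z^2 + 18*z + 30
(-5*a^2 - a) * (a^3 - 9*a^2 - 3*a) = -5*a^5 + 44*a^4 + 24*a^3 + 3*a^2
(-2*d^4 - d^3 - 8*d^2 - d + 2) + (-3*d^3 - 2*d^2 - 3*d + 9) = -2*d^4 - 4*d^3 - 10*d^2 - 4*d + 11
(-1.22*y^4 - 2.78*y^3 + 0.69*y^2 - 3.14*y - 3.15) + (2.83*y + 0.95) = -1.22*y^4 - 2.78*y^3 + 0.69*y^2 - 0.31*y - 2.2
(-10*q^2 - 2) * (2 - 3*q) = 30*q^3 - 20*q^2 + 6*q - 4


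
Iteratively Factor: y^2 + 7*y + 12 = (y + 3)*(y + 4)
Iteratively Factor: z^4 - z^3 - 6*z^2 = (z)*(z^3 - z^2 - 6*z) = z^2*(z^2 - z - 6) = z^2*(z - 3)*(z + 2)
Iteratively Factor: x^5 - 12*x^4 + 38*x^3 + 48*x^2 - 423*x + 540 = (x - 3)*(x^4 - 9*x^3 + 11*x^2 + 81*x - 180) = (x - 5)*(x - 3)*(x^3 - 4*x^2 - 9*x + 36) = (x - 5)*(x - 3)^2*(x^2 - x - 12) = (x - 5)*(x - 4)*(x - 3)^2*(x + 3)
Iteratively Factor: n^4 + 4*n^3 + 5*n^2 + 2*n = (n + 2)*(n^3 + 2*n^2 + n) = n*(n + 2)*(n^2 + 2*n + 1) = n*(n + 1)*(n + 2)*(n + 1)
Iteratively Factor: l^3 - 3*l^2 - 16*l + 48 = (l + 4)*(l^2 - 7*l + 12) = (l - 4)*(l + 4)*(l - 3)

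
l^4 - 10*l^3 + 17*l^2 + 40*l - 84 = (l - 7)*(l - 3)*(l - 2)*(l + 2)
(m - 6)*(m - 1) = m^2 - 7*m + 6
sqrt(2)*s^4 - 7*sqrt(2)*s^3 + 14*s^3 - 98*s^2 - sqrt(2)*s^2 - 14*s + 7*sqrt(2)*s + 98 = (s - 7)*(s - 1)*(s + 7*sqrt(2))*(sqrt(2)*s + sqrt(2))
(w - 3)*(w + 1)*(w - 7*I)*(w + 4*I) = w^4 - 2*w^3 - 3*I*w^3 + 25*w^2 + 6*I*w^2 - 56*w + 9*I*w - 84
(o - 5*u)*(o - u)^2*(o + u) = o^4 - 6*o^3*u + 4*o^2*u^2 + 6*o*u^3 - 5*u^4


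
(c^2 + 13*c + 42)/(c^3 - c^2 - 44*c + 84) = (c + 6)/(c^2 - 8*c + 12)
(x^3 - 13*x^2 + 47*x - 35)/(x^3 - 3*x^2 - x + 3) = (x^2 - 12*x + 35)/(x^2 - 2*x - 3)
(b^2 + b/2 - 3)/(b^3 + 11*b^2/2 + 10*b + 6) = (2*b - 3)/(2*b^2 + 7*b + 6)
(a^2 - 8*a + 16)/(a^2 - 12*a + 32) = (a - 4)/(a - 8)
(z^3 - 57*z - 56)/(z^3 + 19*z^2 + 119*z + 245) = (z^2 - 7*z - 8)/(z^2 + 12*z + 35)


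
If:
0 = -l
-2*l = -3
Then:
No Solution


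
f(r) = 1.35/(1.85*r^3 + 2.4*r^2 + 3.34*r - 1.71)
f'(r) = 1.35*(-5.55*r^2 - 4.8*r - 3.34)/(1.85*r^3 + 2.4*r^2 + 3.34*r - 1.71)^2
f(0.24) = -1.81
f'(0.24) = -11.72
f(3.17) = 0.01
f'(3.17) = -0.01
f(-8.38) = -0.00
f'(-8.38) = -0.00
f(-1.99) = -0.10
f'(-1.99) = -0.12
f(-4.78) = -0.01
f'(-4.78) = -0.01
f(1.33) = 0.12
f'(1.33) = -0.21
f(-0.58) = -0.42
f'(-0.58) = -0.32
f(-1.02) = -0.29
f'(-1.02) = -0.27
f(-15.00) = -0.00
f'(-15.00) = -0.00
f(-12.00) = -0.00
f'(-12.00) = -0.00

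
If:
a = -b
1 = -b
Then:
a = 1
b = -1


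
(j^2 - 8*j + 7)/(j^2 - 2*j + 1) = (j - 7)/(j - 1)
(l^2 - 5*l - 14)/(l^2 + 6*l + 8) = (l - 7)/(l + 4)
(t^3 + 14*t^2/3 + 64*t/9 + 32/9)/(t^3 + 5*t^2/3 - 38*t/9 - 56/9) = (3*t^2 + 10*t + 8)/(3*t^2 + t - 14)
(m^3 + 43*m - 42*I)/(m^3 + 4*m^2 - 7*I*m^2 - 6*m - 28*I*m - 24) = (m + 7*I)/(m + 4)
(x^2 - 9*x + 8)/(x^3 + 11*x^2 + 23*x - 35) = (x - 8)/(x^2 + 12*x + 35)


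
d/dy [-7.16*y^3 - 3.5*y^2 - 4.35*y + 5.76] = -21.48*y^2 - 7.0*y - 4.35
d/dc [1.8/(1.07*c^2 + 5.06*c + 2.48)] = (-3.852*c - 9.108)/(1.07*c^2 + 5.06*c + 2.48)^2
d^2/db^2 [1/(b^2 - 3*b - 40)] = 2*(b^2 - 3*b - (2*b - 3)^2 - 40)/(-b^2 + 3*b + 40)^3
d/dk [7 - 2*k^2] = -4*k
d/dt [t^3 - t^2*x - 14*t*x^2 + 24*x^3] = 3*t^2 - 2*t*x - 14*x^2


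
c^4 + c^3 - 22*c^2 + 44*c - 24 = (c - 2)^2*(c - 1)*(c + 6)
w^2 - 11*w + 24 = (w - 8)*(w - 3)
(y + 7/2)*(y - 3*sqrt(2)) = y^2 - 3*sqrt(2)*y + 7*y/2 - 21*sqrt(2)/2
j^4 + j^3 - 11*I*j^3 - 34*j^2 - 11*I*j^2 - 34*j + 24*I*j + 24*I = (j + 1)*(j - 6*I)*(j - 4*I)*(j - I)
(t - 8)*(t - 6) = t^2 - 14*t + 48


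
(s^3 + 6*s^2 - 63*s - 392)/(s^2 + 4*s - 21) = (s^2 - s - 56)/(s - 3)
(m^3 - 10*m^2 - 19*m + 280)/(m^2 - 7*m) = m - 3 - 40/m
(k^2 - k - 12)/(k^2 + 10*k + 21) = (k - 4)/(k + 7)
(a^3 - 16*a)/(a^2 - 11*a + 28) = a*(a + 4)/(a - 7)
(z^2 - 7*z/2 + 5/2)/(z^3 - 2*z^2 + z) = (z - 5/2)/(z*(z - 1))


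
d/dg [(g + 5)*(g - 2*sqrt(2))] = 2*g - 2*sqrt(2) + 5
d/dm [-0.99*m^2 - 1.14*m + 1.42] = -1.98*m - 1.14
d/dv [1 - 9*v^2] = -18*v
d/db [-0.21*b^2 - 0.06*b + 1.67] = -0.42*b - 0.06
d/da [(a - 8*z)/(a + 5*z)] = 13*z/(a + 5*z)^2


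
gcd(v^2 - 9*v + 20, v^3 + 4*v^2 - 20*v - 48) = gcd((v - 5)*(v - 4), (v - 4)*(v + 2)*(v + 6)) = v - 4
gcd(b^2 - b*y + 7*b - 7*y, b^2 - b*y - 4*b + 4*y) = -b + y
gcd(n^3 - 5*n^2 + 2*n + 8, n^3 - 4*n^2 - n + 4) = n^2 - 3*n - 4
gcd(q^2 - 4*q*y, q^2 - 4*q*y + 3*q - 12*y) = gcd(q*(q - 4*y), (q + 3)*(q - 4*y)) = -q + 4*y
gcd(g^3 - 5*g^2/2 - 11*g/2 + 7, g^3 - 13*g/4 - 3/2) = 1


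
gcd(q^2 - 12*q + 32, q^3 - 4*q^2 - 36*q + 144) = q - 4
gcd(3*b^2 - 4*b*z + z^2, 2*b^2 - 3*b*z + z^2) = -b + z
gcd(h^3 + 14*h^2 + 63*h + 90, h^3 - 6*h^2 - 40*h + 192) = h + 6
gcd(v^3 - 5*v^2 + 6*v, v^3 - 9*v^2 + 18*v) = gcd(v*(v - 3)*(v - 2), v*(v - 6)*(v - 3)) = v^2 - 3*v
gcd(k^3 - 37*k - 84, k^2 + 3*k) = k + 3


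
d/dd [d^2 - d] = 2*d - 1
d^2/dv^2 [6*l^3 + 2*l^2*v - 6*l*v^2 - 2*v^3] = -12*l - 12*v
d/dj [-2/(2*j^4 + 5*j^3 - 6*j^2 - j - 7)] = 2*(8*j^3 + 15*j^2 - 12*j - 1)/(-2*j^4 - 5*j^3 + 6*j^2 + j + 7)^2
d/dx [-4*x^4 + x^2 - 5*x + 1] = -16*x^3 + 2*x - 5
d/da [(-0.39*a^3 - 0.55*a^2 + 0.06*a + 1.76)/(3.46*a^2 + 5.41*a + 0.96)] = (-1.3494*a^4 - 4.2198*a^3 - 4.3063*a^2 - 13.2352*a - 9.464)/(11.9716*a^4 + 37.4372*a^3 + 35.9113*a^2 + 10.3872*a + 0.9216)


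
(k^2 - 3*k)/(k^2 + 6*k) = (k - 3)/(k + 6)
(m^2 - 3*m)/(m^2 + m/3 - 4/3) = 3*m*(m - 3)/(3*m^2 + m - 4)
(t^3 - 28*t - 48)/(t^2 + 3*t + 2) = (t^2 - 2*t - 24)/(t + 1)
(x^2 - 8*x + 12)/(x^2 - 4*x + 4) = (x - 6)/(x - 2)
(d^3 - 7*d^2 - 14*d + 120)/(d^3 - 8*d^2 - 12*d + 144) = (d - 5)/(d - 6)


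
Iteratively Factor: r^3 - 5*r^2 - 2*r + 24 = (r - 4)*(r^2 - r - 6) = (r - 4)*(r - 3)*(r + 2)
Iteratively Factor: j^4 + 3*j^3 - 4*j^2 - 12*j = (j + 2)*(j^3 + j^2 - 6*j) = (j - 2)*(j + 2)*(j^2 + 3*j) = (j - 2)*(j + 2)*(j + 3)*(j)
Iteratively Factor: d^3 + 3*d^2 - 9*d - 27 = (d + 3)*(d^2 - 9) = (d - 3)*(d + 3)*(d + 3)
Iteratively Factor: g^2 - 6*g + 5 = (g - 5)*(g - 1)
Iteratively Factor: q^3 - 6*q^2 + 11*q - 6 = (q - 2)*(q^2 - 4*q + 3) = (q - 2)*(q - 1)*(q - 3)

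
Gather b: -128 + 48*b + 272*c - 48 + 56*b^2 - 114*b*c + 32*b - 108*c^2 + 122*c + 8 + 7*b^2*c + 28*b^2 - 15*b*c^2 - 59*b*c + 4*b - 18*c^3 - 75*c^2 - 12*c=b^2*(7*c + 84) + b*(-15*c^2 - 173*c + 84) - 18*c^3 - 183*c^2 + 382*c - 168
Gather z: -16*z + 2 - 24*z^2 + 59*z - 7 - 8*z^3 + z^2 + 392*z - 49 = -8*z^3 - 23*z^2 + 435*z - 54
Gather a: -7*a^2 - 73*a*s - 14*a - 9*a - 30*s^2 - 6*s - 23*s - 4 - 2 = -7*a^2 + a*(-73*s - 23) - 30*s^2 - 29*s - 6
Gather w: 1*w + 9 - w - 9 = 0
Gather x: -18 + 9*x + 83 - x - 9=8*x + 56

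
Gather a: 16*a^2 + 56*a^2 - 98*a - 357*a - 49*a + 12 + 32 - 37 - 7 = 72*a^2 - 504*a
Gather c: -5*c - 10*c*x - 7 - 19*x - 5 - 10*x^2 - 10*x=c*(-10*x - 5) - 10*x^2 - 29*x - 12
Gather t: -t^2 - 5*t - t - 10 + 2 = -t^2 - 6*t - 8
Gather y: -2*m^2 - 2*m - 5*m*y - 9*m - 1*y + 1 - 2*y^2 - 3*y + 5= -2*m^2 - 11*m - 2*y^2 + y*(-5*m - 4) + 6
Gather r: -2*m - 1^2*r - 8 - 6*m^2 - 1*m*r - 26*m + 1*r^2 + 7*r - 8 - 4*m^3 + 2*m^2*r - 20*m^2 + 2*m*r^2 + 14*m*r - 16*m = -4*m^3 - 26*m^2 - 44*m + r^2*(2*m + 1) + r*(2*m^2 + 13*m + 6) - 16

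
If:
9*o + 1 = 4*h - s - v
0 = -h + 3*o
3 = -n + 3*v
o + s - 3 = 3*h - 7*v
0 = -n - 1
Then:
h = 0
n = -1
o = 0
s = -5/3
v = 2/3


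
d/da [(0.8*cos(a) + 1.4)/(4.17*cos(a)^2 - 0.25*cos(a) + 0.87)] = (3.336*cos(a)^2 + 11.676*cos(a) - 1.046)*sin(a)/(17.3889*cos(a)^4 - 2.085*cos(a)^3 + 7.3183*cos(a)^2 - 0.435*cos(a) + 0.7569)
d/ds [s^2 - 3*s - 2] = 2*s - 3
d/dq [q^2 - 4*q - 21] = 2*q - 4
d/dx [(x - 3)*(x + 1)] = 2*x - 2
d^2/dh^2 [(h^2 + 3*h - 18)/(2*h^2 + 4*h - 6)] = (h^3 - 45*h^2 - 81*h - 99)/(h^6 + 6*h^5 + 3*h^4 - 28*h^3 - 9*h^2 + 54*h - 27)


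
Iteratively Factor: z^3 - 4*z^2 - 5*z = (z + 1)*(z^2 - 5*z) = (z - 5)*(z + 1)*(z)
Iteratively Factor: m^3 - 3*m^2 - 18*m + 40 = (m - 5)*(m^2 + 2*m - 8) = (m - 5)*(m - 2)*(m + 4)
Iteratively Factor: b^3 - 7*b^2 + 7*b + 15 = (b - 3)*(b^2 - 4*b - 5) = (b - 5)*(b - 3)*(b + 1)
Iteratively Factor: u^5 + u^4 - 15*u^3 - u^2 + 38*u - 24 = (u - 1)*(u^4 + 2*u^3 - 13*u^2 - 14*u + 24) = (u - 1)*(u + 2)*(u^3 - 13*u + 12) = (u - 1)^2*(u + 2)*(u^2 + u - 12) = (u - 1)^2*(u + 2)*(u + 4)*(u - 3)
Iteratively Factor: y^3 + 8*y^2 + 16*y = (y + 4)*(y^2 + 4*y) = y*(y + 4)*(y + 4)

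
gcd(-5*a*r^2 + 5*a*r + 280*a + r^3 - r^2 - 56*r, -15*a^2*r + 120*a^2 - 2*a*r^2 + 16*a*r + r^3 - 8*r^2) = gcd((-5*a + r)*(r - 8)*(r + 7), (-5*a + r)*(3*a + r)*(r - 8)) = -5*a*r + 40*a + r^2 - 8*r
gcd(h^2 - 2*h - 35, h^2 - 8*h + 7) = h - 7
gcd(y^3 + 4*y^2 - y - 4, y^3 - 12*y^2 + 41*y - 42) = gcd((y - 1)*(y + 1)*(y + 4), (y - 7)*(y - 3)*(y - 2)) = 1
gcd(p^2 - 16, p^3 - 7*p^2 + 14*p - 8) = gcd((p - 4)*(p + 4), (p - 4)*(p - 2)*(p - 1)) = p - 4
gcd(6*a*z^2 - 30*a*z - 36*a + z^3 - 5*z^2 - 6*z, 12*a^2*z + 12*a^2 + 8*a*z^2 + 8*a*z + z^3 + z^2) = 6*a*z + 6*a + z^2 + z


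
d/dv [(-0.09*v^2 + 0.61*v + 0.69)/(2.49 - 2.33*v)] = (0.2097*v^2 - 0.4482*v + 3.1266)/(5.4289*v^2 - 11.6034*v + 6.2001)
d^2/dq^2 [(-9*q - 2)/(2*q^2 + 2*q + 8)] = (-(2*q + 1)^2*(9*q + 2) + (27*q + 11)*(q^2 + q + 4))/(q^2 + q + 4)^3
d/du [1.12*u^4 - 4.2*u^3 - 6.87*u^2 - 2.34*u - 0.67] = 4.48*u^3 - 12.6*u^2 - 13.74*u - 2.34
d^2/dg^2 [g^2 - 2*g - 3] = 2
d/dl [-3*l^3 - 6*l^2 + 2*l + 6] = -9*l^2 - 12*l + 2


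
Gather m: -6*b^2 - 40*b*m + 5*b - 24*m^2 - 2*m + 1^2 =-6*b^2 + 5*b - 24*m^2 + m*(-40*b - 2) + 1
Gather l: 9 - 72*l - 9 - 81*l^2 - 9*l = -81*l^2 - 81*l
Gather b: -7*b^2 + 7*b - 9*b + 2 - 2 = -7*b^2 - 2*b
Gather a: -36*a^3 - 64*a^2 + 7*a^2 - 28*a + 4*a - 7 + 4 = -36*a^3 - 57*a^2 - 24*a - 3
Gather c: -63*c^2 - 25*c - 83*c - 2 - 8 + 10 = -63*c^2 - 108*c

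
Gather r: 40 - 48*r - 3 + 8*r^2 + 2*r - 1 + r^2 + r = 9*r^2 - 45*r + 36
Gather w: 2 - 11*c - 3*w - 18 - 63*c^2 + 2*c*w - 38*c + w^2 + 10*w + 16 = -63*c^2 - 49*c + w^2 + w*(2*c + 7)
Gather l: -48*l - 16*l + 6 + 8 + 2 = 16 - 64*l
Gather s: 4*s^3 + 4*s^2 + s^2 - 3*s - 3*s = 4*s^3 + 5*s^2 - 6*s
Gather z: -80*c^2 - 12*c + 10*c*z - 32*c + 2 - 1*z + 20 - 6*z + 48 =-80*c^2 - 44*c + z*(10*c - 7) + 70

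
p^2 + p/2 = p*(p + 1/2)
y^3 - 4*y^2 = y^2*(y - 4)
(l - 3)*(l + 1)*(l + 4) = l^3 + 2*l^2 - 11*l - 12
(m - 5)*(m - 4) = m^2 - 9*m + 20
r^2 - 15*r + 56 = (r - 8)*(r - 7)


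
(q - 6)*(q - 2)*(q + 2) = q^3 - 6*q^2 - 4*q + 24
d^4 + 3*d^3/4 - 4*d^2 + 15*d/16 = d*(d - 3/2)*(d - 1/4)*(d + 5/2)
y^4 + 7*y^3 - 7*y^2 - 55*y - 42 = (y - 3)*(y + 1)*(y + 2)*(y + 7)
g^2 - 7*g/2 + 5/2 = (g - 5/2)*(g - 1)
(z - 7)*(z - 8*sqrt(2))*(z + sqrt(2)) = z^3 - 7*sqrt(2)*z^2 - 7*z^2 - 16*z + 49*sqrt(2)*z + 112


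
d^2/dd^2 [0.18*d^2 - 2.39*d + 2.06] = 0.360000000000000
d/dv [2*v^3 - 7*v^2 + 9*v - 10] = 6*v^2 - 14*v + 9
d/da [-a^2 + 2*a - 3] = 2 - 2*a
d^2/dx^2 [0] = 0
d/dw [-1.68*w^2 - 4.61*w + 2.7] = -3.36*w - 4.61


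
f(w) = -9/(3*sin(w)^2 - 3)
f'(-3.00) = 0.87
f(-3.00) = 3.06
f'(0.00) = 0.00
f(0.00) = 3.00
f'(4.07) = 22.34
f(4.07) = 8.36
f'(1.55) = 667100.62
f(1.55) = 6937.62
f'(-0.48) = -3.97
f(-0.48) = 3.81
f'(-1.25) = -181.61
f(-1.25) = 30.17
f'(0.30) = 2.03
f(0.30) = 3.29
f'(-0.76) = -10.85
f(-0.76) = 5.71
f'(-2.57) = 5.46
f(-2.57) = 4.24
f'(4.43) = 266.33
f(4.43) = 38.64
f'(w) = 54*sin(w)*cos(w)/(3*sin(w)^2 - 3)^2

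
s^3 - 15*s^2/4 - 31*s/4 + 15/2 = (s - 5)*(s - 3/4)*(s + 2)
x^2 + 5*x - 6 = (x - 1)*(x + 6)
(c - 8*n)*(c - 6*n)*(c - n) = c^3 - 15*c^2*n + 62*c*n^2 - 48*n^3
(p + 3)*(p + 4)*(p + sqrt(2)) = p^3 + sqrt(2)*p^2 + 7*p^2 + 7*sqrt(2)*p + 12*p + 12*sqrt(2)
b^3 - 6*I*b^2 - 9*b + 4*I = (b - 4*I)*(b - I)^2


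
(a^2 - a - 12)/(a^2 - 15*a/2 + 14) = 2*(a + 3)/(2*a - 7)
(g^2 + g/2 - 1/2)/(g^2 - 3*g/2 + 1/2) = (g + 1)/(g - 1)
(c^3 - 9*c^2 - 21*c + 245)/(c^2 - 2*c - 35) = c - 7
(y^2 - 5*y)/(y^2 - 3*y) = (y - 5)/(y - 3)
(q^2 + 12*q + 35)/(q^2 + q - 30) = (q^2 + 12*q + 35)/(q^2 + q - 30)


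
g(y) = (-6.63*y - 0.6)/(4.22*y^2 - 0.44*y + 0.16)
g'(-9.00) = 0.02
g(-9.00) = 0.17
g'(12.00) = 0.01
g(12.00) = -0.13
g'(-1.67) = 0.43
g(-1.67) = 0.83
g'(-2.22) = 0.26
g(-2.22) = 0.64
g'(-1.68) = 0.42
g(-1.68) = 0.82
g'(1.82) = 0.57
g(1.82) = -0.95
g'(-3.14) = 0.14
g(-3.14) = 0.47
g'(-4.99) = 0.06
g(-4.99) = 0.30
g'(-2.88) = 0.16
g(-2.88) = 0.51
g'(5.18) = 0.06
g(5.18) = -0.31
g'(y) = (0.44 - 8.44*y)*(-6.63*y - 0.6)/(4.22*y^2 - 0.44*y + 0.16)^2 - 6.63/(4.22*y^2 - 0.44*y + 0.16)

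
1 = 1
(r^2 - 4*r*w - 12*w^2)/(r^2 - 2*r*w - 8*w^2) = (r - 6*w)/(r - 4*w)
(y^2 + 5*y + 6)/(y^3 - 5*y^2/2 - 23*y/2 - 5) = 2*(y + 3)/(2*y^2 - 9*y - 5)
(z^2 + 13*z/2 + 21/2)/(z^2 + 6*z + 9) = (z + 7/2)/(z + 3)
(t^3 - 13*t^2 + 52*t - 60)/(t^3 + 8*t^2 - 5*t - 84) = (t^3 - 13*t^2 + 52*t - 60)/(t^3 + 8*t^2 - 5*t - 84)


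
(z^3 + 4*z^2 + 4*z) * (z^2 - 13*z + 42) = z^5 - 9*z^4 - 6*z^3 + 116*z^2 + 168*z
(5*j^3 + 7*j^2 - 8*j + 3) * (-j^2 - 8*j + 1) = -5*j^5 - 47*j^4 - 43*j^3 + 68*j^2 - 32*j + 3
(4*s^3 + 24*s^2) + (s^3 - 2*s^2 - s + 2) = 5*s^3 + 22*s^2 - s + 2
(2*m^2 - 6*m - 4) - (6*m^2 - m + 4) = -4*m^2 - 5*m - 8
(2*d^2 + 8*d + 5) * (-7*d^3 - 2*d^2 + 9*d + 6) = -14*d^5 - 60*d^4 - 33*d^3 + 74*d^2 + 93*d + 30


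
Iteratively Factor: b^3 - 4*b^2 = (b)*(b^2 - 4*b) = b^2*(b - 4)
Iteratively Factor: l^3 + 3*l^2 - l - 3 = (l - 1)*(l^2 + 4*l + 3) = (l - 1)*(l + 1)*(l + 3)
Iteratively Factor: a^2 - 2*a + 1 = (a - 1)*(a - 1)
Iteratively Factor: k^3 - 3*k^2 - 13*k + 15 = (k - 5)*(k^2 + 2*k - 3) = (k - 5)*(k - 1)*(k + 3)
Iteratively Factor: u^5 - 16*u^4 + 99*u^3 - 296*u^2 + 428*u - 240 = (u - 4)*(u^4 - 12*u^3 + 51*u^2 - 92*u + 60) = (u - 4)*(u - 3)*(u^3 - 9*u^2 + 24*u - 20) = (u - 4)*(u - 3)*(u - 2)*(u^2 - 7*u + 10) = (u - 5)*(u - 4)*(u - 3)*(u - 2)*(u - 2)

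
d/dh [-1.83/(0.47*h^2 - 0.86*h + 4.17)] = (1.7202*h - 1.5738)/(0.47*h^2 - 0.86*h + 4.17)^2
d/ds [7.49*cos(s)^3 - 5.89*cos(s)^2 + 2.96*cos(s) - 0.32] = (-22.47*cos(s)^2 + 11.78*cos(s) - 2.96)*sin(s)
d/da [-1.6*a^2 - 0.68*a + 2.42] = -3.2*a - 0.68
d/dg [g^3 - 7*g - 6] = 3*g^2 - 7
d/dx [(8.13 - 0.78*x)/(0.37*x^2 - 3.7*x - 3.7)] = (0.2886*x^2 - 6.0162*x + 32.967)/(0.1369*x^4 - 2.738*x^3 + 10.952*x^2 + 27.38*x + 13.69)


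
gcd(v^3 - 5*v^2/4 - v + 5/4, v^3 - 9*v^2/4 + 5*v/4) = v^2 - 9*v/4 + 5/4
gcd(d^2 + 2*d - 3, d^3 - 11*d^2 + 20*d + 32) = 1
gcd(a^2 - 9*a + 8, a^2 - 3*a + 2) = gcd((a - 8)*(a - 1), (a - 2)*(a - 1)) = a - 1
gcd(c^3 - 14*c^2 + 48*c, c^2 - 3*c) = c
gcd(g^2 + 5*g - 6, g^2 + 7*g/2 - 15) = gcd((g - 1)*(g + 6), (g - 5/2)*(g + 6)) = g + 6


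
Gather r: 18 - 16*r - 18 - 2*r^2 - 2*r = -2*r^2 - 18*r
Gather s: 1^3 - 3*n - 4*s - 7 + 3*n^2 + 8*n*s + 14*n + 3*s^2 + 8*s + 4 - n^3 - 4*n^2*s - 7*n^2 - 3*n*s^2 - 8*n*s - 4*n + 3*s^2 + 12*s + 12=-n^3 - 4*n^2 + 7*n + s^2*(6 - 3*n) + s*(16 - 4*n^2) + 10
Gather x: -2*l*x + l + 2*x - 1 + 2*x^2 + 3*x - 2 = l + 2*x^2 + x*(5 - 2*l) - 3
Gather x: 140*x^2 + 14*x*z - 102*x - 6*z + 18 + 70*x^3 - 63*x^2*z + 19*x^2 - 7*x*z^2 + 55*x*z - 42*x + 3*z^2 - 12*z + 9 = 70*x^3 + x^2*(159 - 63*z) + x*(-7*z^2 + 69*z - 144) + 3*z^2 - 18*z + 27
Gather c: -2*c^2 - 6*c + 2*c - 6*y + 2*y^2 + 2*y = -2*c^2 - 4*c + 2*y^2 - 4*y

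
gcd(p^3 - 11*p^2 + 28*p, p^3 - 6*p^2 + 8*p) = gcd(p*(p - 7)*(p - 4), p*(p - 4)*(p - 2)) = p^2 - 4*p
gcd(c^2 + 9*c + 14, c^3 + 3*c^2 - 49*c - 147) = c + 7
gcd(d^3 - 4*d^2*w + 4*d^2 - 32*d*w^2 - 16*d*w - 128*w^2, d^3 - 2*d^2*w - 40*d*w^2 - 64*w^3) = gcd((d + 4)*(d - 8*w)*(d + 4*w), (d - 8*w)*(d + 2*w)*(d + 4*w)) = -d^2 + 4*d*w + 32*w^2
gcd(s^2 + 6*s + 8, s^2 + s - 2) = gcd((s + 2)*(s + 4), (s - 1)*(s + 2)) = s + 2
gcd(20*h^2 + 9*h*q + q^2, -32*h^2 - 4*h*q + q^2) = 4*h + q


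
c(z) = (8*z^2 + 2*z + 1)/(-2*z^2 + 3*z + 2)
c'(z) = (4*z - 3)*(8*z^2 + 2*z + 1)/(-2*z^2 + 3*z + 2)^2 + (16*z + 2)/(-2*z^2 + 3*z + 2)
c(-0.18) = 0.64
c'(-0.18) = -2.35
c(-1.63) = -2.32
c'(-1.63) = 0.25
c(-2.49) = -2.55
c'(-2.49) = 0.27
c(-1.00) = -2.33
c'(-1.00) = -0.78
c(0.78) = 2.38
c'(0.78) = 4.73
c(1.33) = 7.26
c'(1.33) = 16.37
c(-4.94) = -3.02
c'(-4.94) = 0.13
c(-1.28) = -2.26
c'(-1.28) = 0.03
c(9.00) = -5.02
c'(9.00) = 0.15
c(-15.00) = -3.59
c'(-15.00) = 0.02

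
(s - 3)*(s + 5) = s^2 + 2*s - 15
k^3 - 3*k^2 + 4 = (k - 2)^2*(k + 1)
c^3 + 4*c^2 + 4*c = c*(c + 2)^2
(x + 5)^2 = x^2 + 10*x + 25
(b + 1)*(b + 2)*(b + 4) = b^3 + 7*b^2 + 14*b + 8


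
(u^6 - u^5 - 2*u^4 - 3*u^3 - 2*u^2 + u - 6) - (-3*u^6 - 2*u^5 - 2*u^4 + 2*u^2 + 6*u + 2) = 4*u^6 + u^5 - 3*u^3 - 4*u^2 - 5*u - 8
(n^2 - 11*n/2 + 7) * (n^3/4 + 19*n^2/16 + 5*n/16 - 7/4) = n^5/4 - 3*n^4/16 - 143*n^3/32 + 155*n^2/32 + 189*n/16 - 49/4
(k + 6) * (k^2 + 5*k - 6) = k^3 + 11*k^2 + 24*k - 36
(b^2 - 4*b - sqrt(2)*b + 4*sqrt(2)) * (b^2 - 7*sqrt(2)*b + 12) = b^4 - 8*sqrt(2)*b^3 - 4*b^3 + 26*b^2 + 32*sqrt(2)*b^2 - 104*b - 12*sqrt(2)*b + 48*sqrt(2)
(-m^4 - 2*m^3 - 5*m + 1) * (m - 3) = -m^5 + m^4 + 6*m^3 - 5*m^2 + 16*m - 3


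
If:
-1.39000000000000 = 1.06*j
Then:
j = -1.31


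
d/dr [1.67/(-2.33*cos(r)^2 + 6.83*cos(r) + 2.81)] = (11.4061 - 7.7822*cos(r))*sin(r)/(-2.33*cos(r)^2 + 6.83*cos(r) + 2.81)^2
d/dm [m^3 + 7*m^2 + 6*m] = 3*m^2 + 14*m + 6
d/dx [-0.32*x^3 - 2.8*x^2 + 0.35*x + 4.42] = -0.96*x^2 - 5.6*x + 0.35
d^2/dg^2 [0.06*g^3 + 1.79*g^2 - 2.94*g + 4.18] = 0.36*g + 3.58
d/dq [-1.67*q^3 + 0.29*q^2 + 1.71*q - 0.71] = -5.01*q^2 + 0.58*q + 1.71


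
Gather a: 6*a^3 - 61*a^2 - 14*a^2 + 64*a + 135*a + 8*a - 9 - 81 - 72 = 6*a^3 - 75*a^2 + 207*a - 162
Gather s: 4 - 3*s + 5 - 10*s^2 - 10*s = -10*s^2 - 13*s + 9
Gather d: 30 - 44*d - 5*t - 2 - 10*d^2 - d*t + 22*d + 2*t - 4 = -10*d^2 + d*(-t - 22) - 3*t + 24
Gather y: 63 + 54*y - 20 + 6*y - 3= 60*y + 40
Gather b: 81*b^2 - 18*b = 81*b^2 - 18*b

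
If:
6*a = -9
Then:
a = -3/2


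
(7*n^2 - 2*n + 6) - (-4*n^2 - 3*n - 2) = 11*n^2 + n + 8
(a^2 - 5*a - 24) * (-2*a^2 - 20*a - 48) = -2*a^4 - 10*a^3 + 100*a^2 + 720*a + 1152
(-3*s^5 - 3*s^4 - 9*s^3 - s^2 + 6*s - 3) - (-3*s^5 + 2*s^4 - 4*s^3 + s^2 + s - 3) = -5*s^4 - 5*s^3 - 2*s^2 + 5*s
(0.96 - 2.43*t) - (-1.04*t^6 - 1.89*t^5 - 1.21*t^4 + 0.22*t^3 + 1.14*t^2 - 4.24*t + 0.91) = 1.04*t^6 + 1.89*t^5 + 1.21*t^4 - 0.22*t^3 - 1.14*t^2 + 1.81*t + 0.0499999999999999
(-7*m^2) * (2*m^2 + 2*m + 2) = -14*m^4 - 14*m^3 - 14*m^2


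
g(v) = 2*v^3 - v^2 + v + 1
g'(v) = 6*v^2 - 2*v + 1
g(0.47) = 1.46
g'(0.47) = 1.39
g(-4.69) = -232.01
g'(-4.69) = 142.36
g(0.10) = 1.09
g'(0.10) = 0.86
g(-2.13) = -24.99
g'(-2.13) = 32.48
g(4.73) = 195.00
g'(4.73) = 125.78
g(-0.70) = -0.88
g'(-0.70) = 5.34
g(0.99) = 2.95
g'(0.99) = 4.90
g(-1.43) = -8.32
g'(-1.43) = 16.13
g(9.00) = 1387.00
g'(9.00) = 469.00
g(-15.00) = -6989.00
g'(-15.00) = 1381.00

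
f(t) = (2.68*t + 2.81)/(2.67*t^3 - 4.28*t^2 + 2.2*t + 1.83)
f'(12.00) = -0.00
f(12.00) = 0.01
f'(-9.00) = 0.00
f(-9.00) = 0.01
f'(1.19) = -1.49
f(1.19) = 2.08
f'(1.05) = -0.75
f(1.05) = 2.24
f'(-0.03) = -0.65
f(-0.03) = 1.55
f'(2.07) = -0.91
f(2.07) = 0.71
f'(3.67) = -0.11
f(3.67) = 0.15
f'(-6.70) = 0.00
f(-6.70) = 0.02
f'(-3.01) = 0.02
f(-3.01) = 0.05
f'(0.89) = 0.25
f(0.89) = 2.28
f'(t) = (2.68*t + 2.81)*(-8.01*t^2 + 8.56*t - 2.2)/(2.67*t^3 - 4.28*t^2 + 2.2*t + 1.83)^2 + 2.68/(2.67*t^3 - 4.28*t^2 + 2.2*t + 1.83) = (-14.3112*t^3 - 11.0377*t^2 + 24.0536*t - 1.2776)/(7.1289*t^6 - 22.8552*t^5 + 30.0664*t^4 - 9.0598*t^3 - 10.8248*t^2 + 8.052*t + 3.3489)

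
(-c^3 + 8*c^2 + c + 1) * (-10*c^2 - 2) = 10*c^5 - 80*c^4 - 8*c^3 - 26*c^2 - 2*c - 2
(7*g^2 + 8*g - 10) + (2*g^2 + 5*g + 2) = 9*g^2 + 13*g - 8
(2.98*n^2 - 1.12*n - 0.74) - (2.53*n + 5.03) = 2.98*n^2 - 3.65*n - 5.77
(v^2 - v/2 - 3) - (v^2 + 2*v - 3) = -5*v/2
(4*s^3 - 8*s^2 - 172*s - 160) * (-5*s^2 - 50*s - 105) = -20*s^5 - 160*s^4 + 840*s^3 + 10240*s^2 + 26060*s + 16800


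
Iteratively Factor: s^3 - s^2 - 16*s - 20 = (s + 2)*(s^2 - 3*s - 10) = (s - 5)*(s + 2)*(s + 2)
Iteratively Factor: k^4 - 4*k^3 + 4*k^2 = (k - 2)*(k^3 - 2*k^2) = (k - 2)^2*(k^2) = k*(k - 2)^2*(k)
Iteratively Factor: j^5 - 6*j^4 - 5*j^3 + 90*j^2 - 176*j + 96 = (j - 4)*(j^4 - 2*j^3 - 13*j^2 + 38*j - 24) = (j - 4)*(j - 2)*(j^3 - 13*j + 12) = (j - 4)*(j - 3)*(j - 2)*(j^2 + 3*j - 4) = (j - 4)*(j - 3)*(j - 2)*(j - 1)*(j + 4)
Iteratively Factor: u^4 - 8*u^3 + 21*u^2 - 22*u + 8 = (u - 1)*(u^3 - 7*u^2 + 14*u - 8) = (u - 2)*(u - 1)*(u^2 - 5*u + 4) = (u - 4)*(u - 2)*(u - 1)*(u - 1)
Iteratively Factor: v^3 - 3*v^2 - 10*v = (v)*(v^2 - 3*v - 10) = v*(v - 5)*(v + 2)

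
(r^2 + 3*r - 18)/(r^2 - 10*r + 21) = (r + 6)/(r - 7)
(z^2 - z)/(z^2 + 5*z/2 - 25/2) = 2*z*(z - 1)/(2*z^2 + 5*z - 25)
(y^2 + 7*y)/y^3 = (y + 7)/y^2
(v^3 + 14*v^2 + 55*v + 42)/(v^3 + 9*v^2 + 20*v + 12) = (v + 7)/(v + 2)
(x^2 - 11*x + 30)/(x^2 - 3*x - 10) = (x - 6)/(x + 2)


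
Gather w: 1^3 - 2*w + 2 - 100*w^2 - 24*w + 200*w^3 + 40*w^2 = 200*w^3 - 60*w^2 - 26*w + 3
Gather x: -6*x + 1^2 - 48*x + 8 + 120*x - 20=66*x - 11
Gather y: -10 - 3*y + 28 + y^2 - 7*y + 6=y^2 - 10*y + 24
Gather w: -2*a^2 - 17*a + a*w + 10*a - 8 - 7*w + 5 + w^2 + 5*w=-2*a^2 - 7*a + w^2 + w*(a - 2) - 3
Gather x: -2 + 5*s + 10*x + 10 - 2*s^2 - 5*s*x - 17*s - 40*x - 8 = -2*s^2 - 12*s + x*(-5*s - 30)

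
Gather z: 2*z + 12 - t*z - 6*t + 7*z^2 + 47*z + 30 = -6*t + 7*z^2 + z*(49 - t) + 42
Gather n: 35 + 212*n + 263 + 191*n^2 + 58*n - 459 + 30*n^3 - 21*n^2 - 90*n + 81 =30*n^3 + 170*n^2 + 180*n - 80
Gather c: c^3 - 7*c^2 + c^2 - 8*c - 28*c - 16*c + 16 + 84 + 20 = c^3 - 6*c^2 - 52*c + 120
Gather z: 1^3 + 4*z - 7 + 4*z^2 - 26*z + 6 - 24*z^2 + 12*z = -20*z^2 - 10*z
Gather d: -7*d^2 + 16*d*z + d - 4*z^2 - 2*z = -7*d^2 + d*(16*z + 1) - 4*z^2 - 2*z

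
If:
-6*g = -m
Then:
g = m/6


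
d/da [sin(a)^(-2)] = -2*cos(a)/sin(a)^3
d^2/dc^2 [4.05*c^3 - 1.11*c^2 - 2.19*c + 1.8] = 24.3*c - 2.22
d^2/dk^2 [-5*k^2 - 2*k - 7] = -10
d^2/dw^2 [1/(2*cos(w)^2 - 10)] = (-2*sin(w)^4 + 11*sin(w)^2 - 4)/(cos(w)^2 - 5)^3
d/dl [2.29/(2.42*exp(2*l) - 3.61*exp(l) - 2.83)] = (8.2669 - 11.0836*exp(l))*exp(l)/(-2.42*exp(2*l) + 3.61*exp(l) + 2.83)^2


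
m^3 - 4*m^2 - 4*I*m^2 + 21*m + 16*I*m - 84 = (m - 4)*(m - 7*I)*(m + 3*I)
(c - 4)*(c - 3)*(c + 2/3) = c^3 - 19*c^2/3 + 22*c/3 + 8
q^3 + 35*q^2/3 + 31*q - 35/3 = (q - 1/3)*(q + 5)*(q + 7)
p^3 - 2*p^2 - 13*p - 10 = (p - 5)*(p + 1)*(p + 2)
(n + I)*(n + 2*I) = n^2 + 3*I*n - 2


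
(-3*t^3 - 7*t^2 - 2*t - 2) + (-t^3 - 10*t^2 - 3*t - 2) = -4*t^3 - 17*t^2 - 5*t - 4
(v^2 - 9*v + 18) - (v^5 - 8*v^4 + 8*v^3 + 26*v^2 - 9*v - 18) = -v^5 + 8*v^4 - 8*v^3 - 25*v^2 + 36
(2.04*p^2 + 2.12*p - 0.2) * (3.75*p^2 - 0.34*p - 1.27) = 7.65*p^4 + 7.2564*p^3 - 4.0616*p^2 - 2.6244*p + 0.254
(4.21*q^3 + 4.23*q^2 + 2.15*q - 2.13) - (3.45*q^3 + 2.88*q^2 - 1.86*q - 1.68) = 0.76*q^3 + 1.35*q^2 + 4.01*q - 0.45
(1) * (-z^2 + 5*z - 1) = -z^2 + 5*z - 1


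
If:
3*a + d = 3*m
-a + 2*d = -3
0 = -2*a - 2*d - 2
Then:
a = 1/3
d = -4/3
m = -1/9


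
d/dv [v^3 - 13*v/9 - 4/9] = 3*v^2 - 13/9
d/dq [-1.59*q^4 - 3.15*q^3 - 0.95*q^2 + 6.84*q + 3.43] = -6.36*q^3 - 9.45*q^2 - 1.9*q + 6.84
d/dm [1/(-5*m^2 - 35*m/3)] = 3*(6*m + 7)/(5*m^2*(3*m + 7)^2)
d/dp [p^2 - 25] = 2*p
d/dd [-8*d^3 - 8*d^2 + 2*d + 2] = -24*d^2 - 16*d + 2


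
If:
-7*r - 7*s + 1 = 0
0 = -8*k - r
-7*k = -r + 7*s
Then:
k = -1/71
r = 8/71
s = 15/497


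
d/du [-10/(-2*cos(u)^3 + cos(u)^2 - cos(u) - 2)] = 10*(6*cos(u)^2 - 2*cos(u) + 1)*sin(u)/(2*cos(u)^3 - cos(u)^2 + cos(u) + 2)^2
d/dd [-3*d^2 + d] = 1 - 6*d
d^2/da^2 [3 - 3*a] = 0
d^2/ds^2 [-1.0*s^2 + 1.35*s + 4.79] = -2.00000000000000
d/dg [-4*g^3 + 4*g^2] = 4*g*(2 - 3*g)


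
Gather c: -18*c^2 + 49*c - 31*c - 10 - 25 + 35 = -18*c^2 + 18*c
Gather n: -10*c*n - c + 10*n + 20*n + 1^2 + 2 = -c + n*(30 - 10*c) + 3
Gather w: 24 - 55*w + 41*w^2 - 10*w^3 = -10*w^3 + 41*w^2 - 55*w + 24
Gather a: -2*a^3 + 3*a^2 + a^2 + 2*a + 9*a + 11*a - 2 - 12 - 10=-2*a^3 + 4*a^2 + 22*a - 24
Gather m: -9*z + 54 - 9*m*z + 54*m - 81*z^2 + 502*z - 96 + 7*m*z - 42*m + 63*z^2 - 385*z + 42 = m*(12 - 2*z) - 18*z^2 + 108*z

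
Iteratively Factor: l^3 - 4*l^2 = (l - 4)*(l^2) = l*(l - 4)*(l)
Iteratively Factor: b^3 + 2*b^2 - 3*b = (b)*(b^2 + 2*b - 3) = b*(b + 3)*(b - 1)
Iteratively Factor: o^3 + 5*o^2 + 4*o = (o + 1)*(o^2 + 4*o) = (o + 1)*(o + 4)*(o)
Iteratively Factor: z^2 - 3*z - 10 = (z - 5)*(z + 2)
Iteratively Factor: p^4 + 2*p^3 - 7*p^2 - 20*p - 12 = (p + 2)*(p^3 - 7*p - 6) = (p - 3)*(p + 2)*(p^2 + 3*p + 2) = (p - 3)*(p + 1)*(p + 2)*(p + 2)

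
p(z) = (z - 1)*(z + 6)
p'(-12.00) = -19.00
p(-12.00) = 78.00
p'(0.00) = 5.00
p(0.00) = -6.00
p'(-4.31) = -3.62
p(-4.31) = -8.97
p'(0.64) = 6.28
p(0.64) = -2.39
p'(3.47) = 11.94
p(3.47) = 23.39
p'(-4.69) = -4.38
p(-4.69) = -7.45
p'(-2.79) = -0.58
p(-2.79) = -12.17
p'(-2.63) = -0.26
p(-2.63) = -12.23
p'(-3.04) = -1.08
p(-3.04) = -11.96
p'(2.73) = 10.46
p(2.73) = 15.10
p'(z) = 2*z + 5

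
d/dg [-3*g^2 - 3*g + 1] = -6*g - 3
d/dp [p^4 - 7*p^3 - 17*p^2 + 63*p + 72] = 4*p^3 - 21*p^2 - 34*p + 63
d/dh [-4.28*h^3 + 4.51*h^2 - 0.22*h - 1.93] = -12.84*h^2 + 9.02*h - 0.22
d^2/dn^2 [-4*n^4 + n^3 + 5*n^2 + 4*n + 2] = -48*n^2 + 6*n + 10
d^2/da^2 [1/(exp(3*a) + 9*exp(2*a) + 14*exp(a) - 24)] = (2*(3*exp(2*a) + 18*exp(a) + 14)^2*exp(a) - (9*exp(2*a) + 36*exp(a) + 14)*(exp(3*a) + 9*exp(2*a) + 14*exp(a) - 24))*exp(a)/(exp(3*a) + 9*exp(2*a) + 14*exp(a) - 24)^3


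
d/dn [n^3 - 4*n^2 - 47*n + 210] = 3*n^2 - 8*n - 47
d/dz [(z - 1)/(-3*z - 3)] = -2/(3*(z + 1)^2)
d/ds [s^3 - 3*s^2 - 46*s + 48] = 3*s^2 - 6*s - 46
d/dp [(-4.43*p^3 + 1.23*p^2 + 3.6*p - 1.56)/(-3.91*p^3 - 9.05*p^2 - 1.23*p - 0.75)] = (44.9008*p^4 + 39.0498*p^3 + 22.7358*p^2 - 30.081*p - 4.6188)/(15.2881*p^6 + 70.771*p^5 + 91.5211*p^4 + 28.128*p^3 + 15.0879*p^2 + 1.845*p + 0.5625)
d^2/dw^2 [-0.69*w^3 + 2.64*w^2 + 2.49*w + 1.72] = 5.28 - 4.14*w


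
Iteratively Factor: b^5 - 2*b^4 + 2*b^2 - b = (b + 1)*(b^4 - 3*b^3 + 3*b^2 - b) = b*(b + 1)*(b^3 - 3*b^2 + 3*b - 1) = b*(b - 1)*(b + 1)*(b^2 - 2*b + 1) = b*(b - 1)^2*(b + 1)*(b - 1)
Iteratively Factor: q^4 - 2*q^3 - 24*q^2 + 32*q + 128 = (q + 2)*(q^3 - 4*q^2 - 16*q + 64) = (q + 2)*(q + 4)*(q^2 - 8*q + 16) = (q - 4)*(q + 2)*(q + 4)*(q - 4)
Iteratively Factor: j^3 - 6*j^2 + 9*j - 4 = (j - 4)*(j^2 - 2*j + 1) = (j - 4)*(j - 1)*(j - 1)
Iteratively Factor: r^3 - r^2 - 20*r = (r - 5)*(r^2 + 4*r) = (r - 5)*(r + 4)*(r)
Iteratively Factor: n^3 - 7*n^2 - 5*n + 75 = (n + 3)*(n^2 - 10*n + 25) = (n - 5)*(n + 3)*(n - 5)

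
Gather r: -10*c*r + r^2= -10*c*r + r^2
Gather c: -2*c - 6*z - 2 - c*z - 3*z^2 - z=c*(-z - 2) - 3*z^2 - 7*z - 2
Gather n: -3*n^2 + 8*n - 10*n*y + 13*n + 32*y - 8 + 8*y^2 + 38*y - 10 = -3*n^2 + n*(21 - 10*y) + 8*y^2 + 70*y - 18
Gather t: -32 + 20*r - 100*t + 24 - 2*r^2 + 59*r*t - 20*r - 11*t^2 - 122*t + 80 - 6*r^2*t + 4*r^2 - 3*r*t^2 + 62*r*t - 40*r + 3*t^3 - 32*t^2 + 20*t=2*r^2 - 40*r + 3*t^3 + t^2*(-3*r - 43) + t*(-6*r^2 + 121*r - 202) + 72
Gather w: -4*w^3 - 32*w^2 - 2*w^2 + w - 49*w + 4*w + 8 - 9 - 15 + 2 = -4*w^3 - 34*w^2 - 44*w - 14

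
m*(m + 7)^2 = m^3 + 14*m^2 + 49*m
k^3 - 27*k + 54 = (k - 3)^2*(k + 6)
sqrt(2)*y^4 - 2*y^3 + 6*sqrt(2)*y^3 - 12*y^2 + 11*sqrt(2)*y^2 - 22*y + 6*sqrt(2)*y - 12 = (y + 2)*(y + 3)*(y - sqrt(2))*(sqrt(2)*y + sqrt(2))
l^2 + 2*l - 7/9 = (l - 1/3)*(l + 7/3)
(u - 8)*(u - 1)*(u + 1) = u^3 - 8*u^2 - u + 8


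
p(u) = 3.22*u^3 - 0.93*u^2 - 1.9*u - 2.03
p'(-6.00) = 357.02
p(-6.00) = -719.63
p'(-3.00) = 90.62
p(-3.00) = -91.64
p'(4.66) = 199.21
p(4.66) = 294.77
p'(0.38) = -1.21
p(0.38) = -2.71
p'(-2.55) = 65.66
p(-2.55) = -56.62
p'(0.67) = 1.19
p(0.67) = -2.75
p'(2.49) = 53.36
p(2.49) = 37.18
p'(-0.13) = -1.49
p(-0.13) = -1.81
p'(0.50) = -0.42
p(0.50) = -2.81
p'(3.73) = 125.56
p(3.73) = 145.05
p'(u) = 9.66*u^2 - 1.86*u - 1.9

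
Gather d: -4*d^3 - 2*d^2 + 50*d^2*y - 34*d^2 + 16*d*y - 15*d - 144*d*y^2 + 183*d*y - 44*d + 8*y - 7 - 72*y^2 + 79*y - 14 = -4*d^3 + d^2*(50*y - 36) + d*(-144*y^2 + 199*y - 59) - 72*y^2 + 87*y - 21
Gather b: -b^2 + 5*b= -b^2 + 5*b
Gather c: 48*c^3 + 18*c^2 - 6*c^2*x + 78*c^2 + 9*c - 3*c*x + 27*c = 48*c^3 + c^2*(96 - 6*x) + c*(36 - 3*x)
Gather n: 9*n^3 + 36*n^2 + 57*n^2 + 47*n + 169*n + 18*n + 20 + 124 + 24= 9*n^3 + 93*n^2 + 234*n + 168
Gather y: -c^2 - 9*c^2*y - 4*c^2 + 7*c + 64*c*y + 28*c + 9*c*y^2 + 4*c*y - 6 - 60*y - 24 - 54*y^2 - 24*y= -5*c^2 + 35*c + y^2*(9*c - 54) + y*(-9*c^2 + 68*c - 84) - 30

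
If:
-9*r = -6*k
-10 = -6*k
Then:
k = 5/3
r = 10/9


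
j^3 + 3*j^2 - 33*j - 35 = (j - 5)*(j + 1)*(j + 7)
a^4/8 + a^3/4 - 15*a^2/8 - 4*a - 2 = (a/4 + 1)*(a/2 + 1/2)*(a - 4)*(a + 1)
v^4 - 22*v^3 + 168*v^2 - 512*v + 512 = (v - 8)^2*(v - 4)*(v - 2)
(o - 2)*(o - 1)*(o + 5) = o^3 + 2*o^2 - 13*o + 10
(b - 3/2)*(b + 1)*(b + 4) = b^3 + 7*b^2/2 - 7*b/2 - 6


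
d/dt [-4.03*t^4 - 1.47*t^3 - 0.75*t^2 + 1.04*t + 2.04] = -16.12*t^3 - 4.41*t^2 - 1.5*t + 1.04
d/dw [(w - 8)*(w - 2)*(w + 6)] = 3*w^2 - 8*w - 44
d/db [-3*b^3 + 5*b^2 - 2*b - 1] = -9*b^2 + 10*b - 2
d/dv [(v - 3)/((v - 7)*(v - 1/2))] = 4*(-v^2 + 6*v - 19)/(4*v^4 - 60*v^3 + 253*v^2 - 210*v + 49)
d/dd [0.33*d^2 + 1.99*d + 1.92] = 0.66*d + 1.99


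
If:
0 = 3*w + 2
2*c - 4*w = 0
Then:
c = -4/3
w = -2/3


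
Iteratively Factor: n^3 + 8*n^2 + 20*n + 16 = (n + 4)*(n^2 + 4*n + 4) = (n + 2)*(n + 4)*(n + 2)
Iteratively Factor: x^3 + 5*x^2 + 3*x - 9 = (x + 3)*(x^2 + 2*x - 3) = (x - 1)*(x + 3)*(x + 3)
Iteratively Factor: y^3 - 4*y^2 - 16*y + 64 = (y - 4)*(y^2 - 16) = (y - 4)^2*(y + 4)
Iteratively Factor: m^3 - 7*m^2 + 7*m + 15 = (m + 1)*(m^2 - 8*m + 15) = (m - 3)*(m + 1)*(m - 5)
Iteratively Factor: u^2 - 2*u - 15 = (u + 3)*(u - 5)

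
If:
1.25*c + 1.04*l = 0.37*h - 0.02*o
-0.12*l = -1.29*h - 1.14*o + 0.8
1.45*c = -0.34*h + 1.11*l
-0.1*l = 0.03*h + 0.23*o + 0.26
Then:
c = 0.06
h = 2.24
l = 0.76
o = -1.75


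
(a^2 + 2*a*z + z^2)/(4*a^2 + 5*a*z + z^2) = (a + z)/(4*a + z)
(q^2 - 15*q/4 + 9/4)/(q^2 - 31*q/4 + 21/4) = (q - 3)/(q - 7)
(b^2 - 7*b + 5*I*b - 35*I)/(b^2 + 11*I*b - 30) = (b - 7)/(b + 6*I)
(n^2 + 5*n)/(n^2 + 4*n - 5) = n/(n - 1)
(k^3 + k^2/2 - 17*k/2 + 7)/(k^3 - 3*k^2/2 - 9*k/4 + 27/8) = 4*(2*k^3 + k^2 - 17*k + 14)/(8*k^3 - 12*k^2 - 18*k + 27)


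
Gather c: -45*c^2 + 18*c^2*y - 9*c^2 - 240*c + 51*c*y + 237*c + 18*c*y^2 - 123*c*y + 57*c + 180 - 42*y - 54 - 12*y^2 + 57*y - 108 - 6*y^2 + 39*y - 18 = c^2*(18*y - 54) + c*(18*y^2 - 72*y + 54) - 18*y^2 + 54*y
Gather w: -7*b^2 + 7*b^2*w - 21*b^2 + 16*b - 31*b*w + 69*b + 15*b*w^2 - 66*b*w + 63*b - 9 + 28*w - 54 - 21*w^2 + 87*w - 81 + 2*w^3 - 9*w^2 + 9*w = -28*b^2 + 148*b + 2*w^3 + w^2*(15*b - 30) + w*(7*b^2 - 97*b + 124) - 144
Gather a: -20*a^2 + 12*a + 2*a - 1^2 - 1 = -20*a^2 + 14*a - 2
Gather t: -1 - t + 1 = -t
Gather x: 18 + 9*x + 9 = 9*x + 27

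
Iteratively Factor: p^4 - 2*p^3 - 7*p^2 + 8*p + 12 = (p + 1)*(p^3 - 3*p^2 - 4*p + 12) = (p - 2)*(p + 1)*(p^2 - p - 6) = (p - 2)*(p + 1)*(p + 2)*(p - 3)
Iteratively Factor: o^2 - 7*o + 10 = (o - 5)*(o - 2)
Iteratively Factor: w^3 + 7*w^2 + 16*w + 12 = (w + 2)*(w^2 + 5*w + 6) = (w + 2)*(w + 3)*(w + 2)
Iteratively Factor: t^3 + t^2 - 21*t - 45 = (t - 5)*(t^2 + 6*t + 9) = (t - 5)*(t + 3)*(t + 3)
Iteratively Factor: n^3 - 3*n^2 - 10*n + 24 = (n - 4)*(n^2 + n - 6) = (n - 4)*(n + 3)*(n - 2)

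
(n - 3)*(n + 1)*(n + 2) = n^3 - 7*n - 6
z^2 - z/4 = z*(z - 1/4)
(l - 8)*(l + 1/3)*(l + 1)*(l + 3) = l^4 - 11*l^3/3 - 91*l^2/3 - 101*l/3 - 8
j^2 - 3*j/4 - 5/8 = (j - 5/4)*(j + 1/2)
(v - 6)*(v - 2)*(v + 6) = v^3 - 2*v^2 - 36*v + 72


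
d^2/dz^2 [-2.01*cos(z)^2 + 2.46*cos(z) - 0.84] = -2.46*cos(z) + 4.02*cos(2*z)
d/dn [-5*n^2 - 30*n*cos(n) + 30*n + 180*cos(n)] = 30*n*sin(n) - 10*n - 180*sin(n) - 30*cos(n) + 30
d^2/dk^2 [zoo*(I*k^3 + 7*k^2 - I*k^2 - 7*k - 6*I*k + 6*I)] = nan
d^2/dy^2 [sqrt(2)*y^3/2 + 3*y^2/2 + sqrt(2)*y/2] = 3*sqrt(2)*y + 3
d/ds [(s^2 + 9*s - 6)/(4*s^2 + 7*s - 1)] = (-29*s^2 + 46*s + 33)/(16*s^4 + 56*s^3 + 41*s^2 - 14*s + 1)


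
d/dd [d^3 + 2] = 3*d^2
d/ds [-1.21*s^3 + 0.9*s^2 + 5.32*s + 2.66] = -3.63*s^2 + 1.8*s + 5.32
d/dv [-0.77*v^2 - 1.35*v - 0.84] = -1.54*v - 1.35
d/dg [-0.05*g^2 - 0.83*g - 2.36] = -0.1*g - 0.83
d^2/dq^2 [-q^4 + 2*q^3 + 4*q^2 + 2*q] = -12*q^2 + 12*q + 8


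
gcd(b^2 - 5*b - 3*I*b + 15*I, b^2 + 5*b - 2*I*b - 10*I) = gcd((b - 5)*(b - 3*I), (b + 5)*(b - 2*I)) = 1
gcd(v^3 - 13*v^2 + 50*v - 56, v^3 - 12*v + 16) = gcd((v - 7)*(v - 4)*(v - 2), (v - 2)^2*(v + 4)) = v - 2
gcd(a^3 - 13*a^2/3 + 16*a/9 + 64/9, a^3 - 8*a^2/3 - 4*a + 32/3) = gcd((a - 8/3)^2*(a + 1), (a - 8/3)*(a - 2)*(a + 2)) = a - 8/3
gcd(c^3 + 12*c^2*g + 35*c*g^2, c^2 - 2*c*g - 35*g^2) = c + 5*g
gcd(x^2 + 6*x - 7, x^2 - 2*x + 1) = x - 1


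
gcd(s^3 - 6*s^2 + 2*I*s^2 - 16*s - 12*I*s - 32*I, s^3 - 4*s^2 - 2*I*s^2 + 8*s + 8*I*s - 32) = s + 2*I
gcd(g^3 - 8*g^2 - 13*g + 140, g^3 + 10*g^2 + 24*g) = g + 4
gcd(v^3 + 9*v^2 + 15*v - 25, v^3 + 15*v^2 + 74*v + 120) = v + 5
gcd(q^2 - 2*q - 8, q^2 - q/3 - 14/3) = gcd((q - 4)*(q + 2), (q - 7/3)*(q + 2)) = q + 2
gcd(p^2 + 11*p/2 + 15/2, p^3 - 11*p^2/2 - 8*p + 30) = p + 5/2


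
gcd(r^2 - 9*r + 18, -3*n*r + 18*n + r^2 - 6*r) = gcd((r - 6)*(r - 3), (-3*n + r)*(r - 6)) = r - 6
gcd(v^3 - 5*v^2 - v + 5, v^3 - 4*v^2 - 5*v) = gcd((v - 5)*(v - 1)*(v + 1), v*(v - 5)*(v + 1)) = v^2 - 4*v - 5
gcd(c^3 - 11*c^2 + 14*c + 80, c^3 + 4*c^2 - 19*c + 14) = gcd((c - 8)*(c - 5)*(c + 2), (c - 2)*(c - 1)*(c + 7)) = 1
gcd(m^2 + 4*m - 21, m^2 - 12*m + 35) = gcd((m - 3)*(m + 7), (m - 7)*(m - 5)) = 1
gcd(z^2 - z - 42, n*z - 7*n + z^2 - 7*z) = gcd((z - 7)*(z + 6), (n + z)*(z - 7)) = z - 7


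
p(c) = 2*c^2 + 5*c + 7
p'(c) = 4*c + 5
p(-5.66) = 42.77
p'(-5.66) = -17.64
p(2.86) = 37.66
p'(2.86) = 16.44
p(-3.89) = 17.81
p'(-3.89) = -10.56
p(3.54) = 49.76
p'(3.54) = 19.16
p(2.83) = 37.17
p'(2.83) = 16.32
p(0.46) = 9.72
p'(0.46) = 6.84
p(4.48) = 69.54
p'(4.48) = 22.92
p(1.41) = 18.03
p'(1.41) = 10.64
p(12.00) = 355.00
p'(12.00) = 53.00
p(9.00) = 214.00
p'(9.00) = 41.00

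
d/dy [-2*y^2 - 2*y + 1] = -4*y - 2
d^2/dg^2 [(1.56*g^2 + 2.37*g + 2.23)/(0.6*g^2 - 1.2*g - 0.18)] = (3.9528*g^3 + 5.82768*g^2 - 8.09784*g + 5.981328)/(0.216*g^6 - 1.296*g^5 + 2.3976*g^4 - 0.9504*g^3 - 0.71928*g^2 - 0.11664*g - 0.005832)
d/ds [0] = 0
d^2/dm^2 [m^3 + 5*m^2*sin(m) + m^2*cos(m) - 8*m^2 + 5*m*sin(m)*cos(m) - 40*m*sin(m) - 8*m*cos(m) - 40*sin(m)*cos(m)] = -5*m^2*sin(m) - m^2*cos(m) + 36*m*sin(m) - 10*m*sin(2*m) + 28*m*cos(m) + 6*m + 26*sin(m) + 80*sin(2*m) - 78*cos(m) + 10*cos(2*m) - 16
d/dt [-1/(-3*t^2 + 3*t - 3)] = (1 - 2*t)/(3*(t^2 - t + 1)^2)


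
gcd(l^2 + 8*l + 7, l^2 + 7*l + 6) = l + 1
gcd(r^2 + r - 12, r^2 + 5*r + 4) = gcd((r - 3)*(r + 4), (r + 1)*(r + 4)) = r + 4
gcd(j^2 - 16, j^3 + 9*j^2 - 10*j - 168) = j - 4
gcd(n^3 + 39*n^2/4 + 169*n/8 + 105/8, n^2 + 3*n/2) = n + 3/2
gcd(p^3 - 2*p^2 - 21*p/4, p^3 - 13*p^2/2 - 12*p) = p^2 + 3*p/2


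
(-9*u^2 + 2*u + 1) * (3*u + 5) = -27*u^3 - 39*u^2 + 13*u + 5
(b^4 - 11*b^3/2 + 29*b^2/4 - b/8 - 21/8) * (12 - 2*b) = -2*b^5 + 23*b^4 - 161*b^3/2 + 349*b^2/4 + 15*b/4 - 63/2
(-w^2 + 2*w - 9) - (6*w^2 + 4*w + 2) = -7*w^2 - 2*w - 11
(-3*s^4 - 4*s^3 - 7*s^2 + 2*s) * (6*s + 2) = -18*s^5 - 30*s^4 - 50*s^3 - 2*s^2 + 4*s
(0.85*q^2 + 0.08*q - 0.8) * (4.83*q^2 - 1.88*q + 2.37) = 4.1055*q^4 - 1.2116*q^3 - 1.9999*q^2 + 1.6936*q - 1.896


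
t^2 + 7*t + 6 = (t + 1)*(t + 6)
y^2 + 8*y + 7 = (y + 1)*(y + 7)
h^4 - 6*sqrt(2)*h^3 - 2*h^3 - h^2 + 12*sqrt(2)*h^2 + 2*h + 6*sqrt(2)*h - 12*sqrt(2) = (h - 2)*(h - 1)*(h + 1)*(h - 6*sqrt(2))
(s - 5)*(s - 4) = s^2 - 9*s + 20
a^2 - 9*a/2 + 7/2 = (a - 7/2)*(a - 1)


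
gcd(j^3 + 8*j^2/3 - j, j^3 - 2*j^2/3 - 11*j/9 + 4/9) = j - 1/3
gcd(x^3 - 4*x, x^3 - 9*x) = x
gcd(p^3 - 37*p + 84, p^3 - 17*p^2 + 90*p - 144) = p - 3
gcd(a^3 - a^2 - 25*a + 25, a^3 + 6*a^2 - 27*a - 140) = a - 5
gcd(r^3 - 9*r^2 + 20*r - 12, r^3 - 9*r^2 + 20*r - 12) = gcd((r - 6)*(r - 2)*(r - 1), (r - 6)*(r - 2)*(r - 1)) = r^3 - 9*r^2 + 20*r - 12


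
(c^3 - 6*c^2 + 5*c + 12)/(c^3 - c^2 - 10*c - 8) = (c - 3)/(c + 2)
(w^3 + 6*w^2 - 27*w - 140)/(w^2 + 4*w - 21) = (w^2 - w - 20)/(w - 3)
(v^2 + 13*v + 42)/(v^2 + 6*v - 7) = (v + 6)/(v - 1)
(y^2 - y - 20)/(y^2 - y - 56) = (-y^2 + y + 20)/(-y^2 + y + 56)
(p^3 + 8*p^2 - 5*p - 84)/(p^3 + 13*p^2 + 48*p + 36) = (p^3 + 8*p^2 - 5*p - 84)/(p^3 + 13*p^2 + 48*p + 36)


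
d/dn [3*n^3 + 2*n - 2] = 9*n^2 + 2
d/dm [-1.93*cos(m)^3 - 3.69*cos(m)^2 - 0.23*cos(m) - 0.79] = (5.79*cos(m)^2 + 7.38*cos(m) + 0.23)*sin(m)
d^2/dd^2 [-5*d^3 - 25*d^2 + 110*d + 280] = -30*d - 50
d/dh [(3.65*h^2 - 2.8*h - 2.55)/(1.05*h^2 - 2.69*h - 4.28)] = (-6.8785*h^2 - 25.889*h + 5.1245)/(1.1025*h^4 - 5.649*h^3 - 1.7519*h^2 + 23.0264*h + 18.3184)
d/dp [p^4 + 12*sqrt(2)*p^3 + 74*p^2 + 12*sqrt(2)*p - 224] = 4*p^3 + 36*sqrt(2)*p^2 + 148*p + 12*sqrt(2)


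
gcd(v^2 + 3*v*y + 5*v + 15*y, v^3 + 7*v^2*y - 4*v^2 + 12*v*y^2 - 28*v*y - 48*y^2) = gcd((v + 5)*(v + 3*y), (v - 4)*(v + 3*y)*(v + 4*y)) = v + 3*y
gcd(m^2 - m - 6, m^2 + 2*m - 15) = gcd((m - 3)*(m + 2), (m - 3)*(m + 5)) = m - 3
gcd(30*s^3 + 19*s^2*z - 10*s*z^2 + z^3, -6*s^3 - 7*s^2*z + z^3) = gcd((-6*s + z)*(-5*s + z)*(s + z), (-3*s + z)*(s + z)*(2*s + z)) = s + z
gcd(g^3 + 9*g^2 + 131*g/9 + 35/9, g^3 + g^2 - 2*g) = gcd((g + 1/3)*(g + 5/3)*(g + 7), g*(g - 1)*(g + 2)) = 1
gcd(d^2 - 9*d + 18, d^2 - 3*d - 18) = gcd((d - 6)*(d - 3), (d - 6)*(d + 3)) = d - 6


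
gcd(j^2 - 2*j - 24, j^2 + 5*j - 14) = 1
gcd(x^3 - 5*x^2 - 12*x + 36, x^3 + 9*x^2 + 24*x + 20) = 1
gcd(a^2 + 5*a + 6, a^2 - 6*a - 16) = a + 2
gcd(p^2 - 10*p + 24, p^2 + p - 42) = p - 6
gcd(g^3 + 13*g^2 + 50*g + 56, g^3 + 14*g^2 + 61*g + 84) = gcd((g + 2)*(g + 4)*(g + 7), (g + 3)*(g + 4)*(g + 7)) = g^2 + 11*g + 28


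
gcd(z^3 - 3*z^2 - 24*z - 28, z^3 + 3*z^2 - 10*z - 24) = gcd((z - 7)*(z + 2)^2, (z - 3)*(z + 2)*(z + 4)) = z + 2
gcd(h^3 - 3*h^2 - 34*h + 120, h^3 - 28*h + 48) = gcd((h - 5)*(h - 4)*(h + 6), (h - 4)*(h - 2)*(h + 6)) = h^2 + 2*h - 24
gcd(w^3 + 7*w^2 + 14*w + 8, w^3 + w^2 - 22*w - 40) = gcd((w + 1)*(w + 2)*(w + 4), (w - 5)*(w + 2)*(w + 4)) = w^2 + 6*w + 8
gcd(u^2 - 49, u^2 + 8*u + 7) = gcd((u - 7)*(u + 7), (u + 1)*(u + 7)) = u + 7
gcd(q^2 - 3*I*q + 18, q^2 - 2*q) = 1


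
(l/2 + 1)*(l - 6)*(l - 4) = l^3/2 - 4*l^2 + 2*l + 24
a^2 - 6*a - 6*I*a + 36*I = (a - 6)*(a - 6*I)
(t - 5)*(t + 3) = t^2 - 2*t - 15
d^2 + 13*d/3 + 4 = (d + 4/3)*(d + 3)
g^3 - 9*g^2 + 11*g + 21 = (g - 7)*(g - 3)*(g + 1)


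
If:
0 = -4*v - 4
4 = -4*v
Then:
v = -1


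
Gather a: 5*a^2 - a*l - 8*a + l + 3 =5*a^2 + a*(-l - 8) + l + 3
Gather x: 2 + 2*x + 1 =2*x + 3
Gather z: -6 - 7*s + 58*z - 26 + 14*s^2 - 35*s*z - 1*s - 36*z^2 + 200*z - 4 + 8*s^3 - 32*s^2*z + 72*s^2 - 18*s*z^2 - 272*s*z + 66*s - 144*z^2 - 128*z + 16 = 8*s^3 + 86*s^2 + 58*s + z^2*(-18*s - 180) + z*(-32*s^2 - 307*s + 130) - 20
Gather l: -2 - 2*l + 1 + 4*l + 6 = 2*l + 5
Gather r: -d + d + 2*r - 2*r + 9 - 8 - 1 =0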